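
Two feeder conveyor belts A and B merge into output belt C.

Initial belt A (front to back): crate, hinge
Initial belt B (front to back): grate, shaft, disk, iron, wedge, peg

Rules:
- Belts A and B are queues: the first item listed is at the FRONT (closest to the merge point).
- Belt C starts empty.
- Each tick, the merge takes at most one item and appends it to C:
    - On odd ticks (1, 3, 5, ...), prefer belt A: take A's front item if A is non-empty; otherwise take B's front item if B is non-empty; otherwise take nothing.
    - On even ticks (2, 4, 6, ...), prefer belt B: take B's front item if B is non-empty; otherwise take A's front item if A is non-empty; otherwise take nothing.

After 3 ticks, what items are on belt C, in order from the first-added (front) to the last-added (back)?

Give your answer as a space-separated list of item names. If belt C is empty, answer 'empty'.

Tick 1: prefer A, take crate from A; A=[hinge] B=[grate,shaft,disk,iron,wedge,peg] C=[crate]
Tick 2: prefer B, take grate from B; A=[hinge] B=[shaft,disk,iron,wedge,peg] C=[crate,grate]
Tick 3: prefer A, take hinge from A; A=[-] B=[shaft,disk,iron,wedge,peg] C=[crate,grate,hinge]

Answer: crate grate hinge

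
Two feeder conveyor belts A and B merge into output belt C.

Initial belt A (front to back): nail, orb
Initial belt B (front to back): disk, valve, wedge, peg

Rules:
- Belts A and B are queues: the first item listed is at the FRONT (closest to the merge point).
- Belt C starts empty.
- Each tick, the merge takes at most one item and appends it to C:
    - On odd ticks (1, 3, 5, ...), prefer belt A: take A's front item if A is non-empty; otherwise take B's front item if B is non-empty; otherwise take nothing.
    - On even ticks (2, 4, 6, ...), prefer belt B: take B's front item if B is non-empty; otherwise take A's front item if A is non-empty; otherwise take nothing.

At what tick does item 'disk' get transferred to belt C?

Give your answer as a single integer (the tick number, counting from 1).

Answer: 2

Derivation:
Tick 1: prefer A, take nail from A; A=[orb] B=[disk,valve,wedge,peg] C=[nail]
Tick 2: prefer B, take disk from B; A=[orb] B=[valve,wedge,peg] C=[nail,disk]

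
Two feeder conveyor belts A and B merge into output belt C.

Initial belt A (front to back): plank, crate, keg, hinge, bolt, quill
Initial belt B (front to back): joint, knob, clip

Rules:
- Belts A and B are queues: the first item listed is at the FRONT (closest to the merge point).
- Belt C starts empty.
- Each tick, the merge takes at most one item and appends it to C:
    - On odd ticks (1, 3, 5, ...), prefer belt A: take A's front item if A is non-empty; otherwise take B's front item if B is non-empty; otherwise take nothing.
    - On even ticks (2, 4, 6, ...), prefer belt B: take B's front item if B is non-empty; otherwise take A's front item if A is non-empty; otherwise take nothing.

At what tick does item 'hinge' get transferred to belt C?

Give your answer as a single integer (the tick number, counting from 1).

Tick 1: prefer A, take plank from A; A=[crate,keg,hinge,bolt,quill] B=[joint,knob,clip] C=[plank]
Tick 2: prefer B, take joint from B; A=[crate,keg,hinge,bolt,quill] B=[knob,clip] C=[plank,joint]
Tick 3: prefer A, take crate from A; A=[keg,hinge,bolt,quill] B=[knob,clip] C=[plank,joint,crate]
Tick 4: prefer B, take knob from B; A=[keg,hinge,bolt,quill] B=[clip] C=[plank,joint,crate,knob]
Tick 5: prefer A, take keg from A; A=[hinge,bolt,quill] B=[clip] C=[plank,joint,crate,knob,keg]
Tick 6: prefer B, take clip from B; A=[hinge,bolt,quill] B=[-] C=[plank,joint,crate,knob,keg,clip]
Tick 7: prefer A, take hinge from A; A=[bolt,quill] B=[-] C=[plank,joint,crate,knob,keg,clip,hinge]

Answer: 7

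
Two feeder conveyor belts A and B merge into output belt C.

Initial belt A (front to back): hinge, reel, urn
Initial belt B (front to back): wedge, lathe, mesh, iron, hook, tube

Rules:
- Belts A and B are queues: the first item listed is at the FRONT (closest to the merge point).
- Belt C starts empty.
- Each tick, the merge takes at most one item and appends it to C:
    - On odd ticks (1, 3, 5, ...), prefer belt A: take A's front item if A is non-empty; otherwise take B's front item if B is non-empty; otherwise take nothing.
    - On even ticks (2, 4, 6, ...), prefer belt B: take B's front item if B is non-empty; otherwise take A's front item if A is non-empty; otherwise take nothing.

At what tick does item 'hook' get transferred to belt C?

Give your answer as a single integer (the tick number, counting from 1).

Answer: 8

Derivation:
Tick 1: prefer A, take hinge from A; A=[reel,urn] B=[wedge,lathe,mesh,iron,hook,tube] C=[hinge]
Tick 2: prefer B, take wedge from B; A=[reel,urn] B=[lathe,mesh,iron,hook,tube] C=[hinge,wedge]
Tick 3: prefer A, take reel from A; A=[urn] B=[lathe,mesh,iron,hook,tube] C=[hinge,wedge,reel]
Tick 4: prefer B, take lathe from B; A=[urn] B=[mesh,iron,hook,tube] C=[hinge,wedge,reel,lathe]
Tick 5: prefer A, take urn from A; A=[-] B=[mesh,iron,hook,tube] C=[hinge,wedge,reel,lathe,urn]
Tick 6: prefer B, take mesh from B; A=[-] B=[iron,hook,tube] C=[hinge,wedge,reel,lathe,urn,mesh]
Tick 7: prefer A, take iron from B; A=[-] B=[hook,tube] C=[hinge,wedge,reel,lathe,urn,mesh,iron]
Tick 8: prefer B, take hook from B; A=[-] B=[tube] C=[hinge,wedge,reel,lathe,urn,mesh,iron,hook]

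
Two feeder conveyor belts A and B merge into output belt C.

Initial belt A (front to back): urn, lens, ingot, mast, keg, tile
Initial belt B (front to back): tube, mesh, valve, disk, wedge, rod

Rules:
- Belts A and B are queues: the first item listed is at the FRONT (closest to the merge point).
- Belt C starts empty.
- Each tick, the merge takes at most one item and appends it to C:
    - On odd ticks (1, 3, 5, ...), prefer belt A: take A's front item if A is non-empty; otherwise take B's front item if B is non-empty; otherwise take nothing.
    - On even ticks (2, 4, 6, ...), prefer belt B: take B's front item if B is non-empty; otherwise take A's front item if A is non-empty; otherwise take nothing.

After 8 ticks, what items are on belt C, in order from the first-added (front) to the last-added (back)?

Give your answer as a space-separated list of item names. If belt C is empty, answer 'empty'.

Answer: urn tube lens mesh ingot valve mast disk

Derivation:
Tick 1: prefer A, take urn from A; A=[lens,ingot,mast,keg,tile] B=[tube,mesh,valve,disk,wedge,rod] C=[urn]
Tick 2: prefer B, take tube from B; A=[lens,ingot,mast,keg,tile] B=[mesh,valve,disk,wedge,rod] C=[urn,tube]
Tick 3: prefer A, take lens from A; A=[ingot,mast,keg,tile] B=[mesh,valve,disk,wedge,rod] C=[urn,tube,lens]
Tick 4: prefer B, take mesh from B; A=[ingot,mast,keg,tile] B=[valve,disk,wedge,rod] C=[urn,tube,lens,mesh]
Tick 5: prefer A, take ingot from A; A=[mast,keg,tile] B=[valve,disk,wedge,rod] C=[urn,tube,lens,mesh,ingot]
Tick 6: prefer B, take valve from B; A=[mast,keg,tile] B=[disk,wedge,rod] C=[urn,tube,lens,mesh,ingot,valve]
Tick 7: prefer A, take mast from A; A=[keg,tile] B=[disk,wedge,rod] C=[urn,tube,lens,mesh,ingot,valve,mast]
Tick 8: prefer B, take disk from B; A=[keg,tile] B=[wedge,rod] C=[urn,tube,lens,mesh,ingot,valve,mast,disk]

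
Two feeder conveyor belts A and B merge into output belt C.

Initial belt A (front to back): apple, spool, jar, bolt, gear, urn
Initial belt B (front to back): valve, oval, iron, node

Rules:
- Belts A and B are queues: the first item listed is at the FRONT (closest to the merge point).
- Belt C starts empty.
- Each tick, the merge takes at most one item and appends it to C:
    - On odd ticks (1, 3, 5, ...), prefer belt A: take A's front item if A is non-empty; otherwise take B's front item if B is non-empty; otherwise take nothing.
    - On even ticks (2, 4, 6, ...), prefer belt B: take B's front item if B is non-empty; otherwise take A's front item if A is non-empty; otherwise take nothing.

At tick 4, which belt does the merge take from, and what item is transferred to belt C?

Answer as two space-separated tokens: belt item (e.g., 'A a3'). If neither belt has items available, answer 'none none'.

Tick 1: prefer A, take apple from A; A=[spool,jar,bolt,gear,urn] B=[valve,oval,iron,node] C=[apple]
Tick 2: prefer B, take valve from B; A=[spool,jar,bolt,gear,urn] B=[oval,iron,node] C=[apple,valve]
Tick 3: prefer A, take spool from A; A=[jar,bolt,gear,urn] B=[oval,iron,node] C=[apple,valve,spool]
Tick 4: prefer B, take oval from B; A=[jar,bolt,gear,urn] B=[iron,node] C=[apple,valve,spool,oval]

Answer: B oval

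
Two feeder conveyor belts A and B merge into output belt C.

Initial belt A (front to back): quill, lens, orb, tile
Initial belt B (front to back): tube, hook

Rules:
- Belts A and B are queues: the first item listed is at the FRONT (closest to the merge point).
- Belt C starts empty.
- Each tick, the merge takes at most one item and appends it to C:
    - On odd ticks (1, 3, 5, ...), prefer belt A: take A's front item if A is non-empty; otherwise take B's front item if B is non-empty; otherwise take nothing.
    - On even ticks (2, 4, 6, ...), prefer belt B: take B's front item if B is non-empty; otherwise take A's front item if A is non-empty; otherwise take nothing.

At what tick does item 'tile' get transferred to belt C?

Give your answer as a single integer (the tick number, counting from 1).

Answer: 6

Derivation:
Tick 1: prefer A, take quill from A; A=[lens,orb,tile] B=[tube,hook] C=[quill]
Tick 2: prefer B, take tube from B; A=[lens,orb,tile] B=[hook] C=[quill,tube]
Tick 3: prefer A, take lens from A; A=[orb,tile] B=[hook] C=[quill,tube,lens]
Tick 4: prefer B, take hook from B; A=[orb,tile] B=[-] C=[quill,tube,lens,hook]
Tick 5: prefer A, take orb from A; A=[tile] B=[-] C=[quill,tube,lens,hook,orb]
Tick 6: prefer B, take tile from A; A=[-] B=[-] C=[quill,tube,lens,hook,orb,tile]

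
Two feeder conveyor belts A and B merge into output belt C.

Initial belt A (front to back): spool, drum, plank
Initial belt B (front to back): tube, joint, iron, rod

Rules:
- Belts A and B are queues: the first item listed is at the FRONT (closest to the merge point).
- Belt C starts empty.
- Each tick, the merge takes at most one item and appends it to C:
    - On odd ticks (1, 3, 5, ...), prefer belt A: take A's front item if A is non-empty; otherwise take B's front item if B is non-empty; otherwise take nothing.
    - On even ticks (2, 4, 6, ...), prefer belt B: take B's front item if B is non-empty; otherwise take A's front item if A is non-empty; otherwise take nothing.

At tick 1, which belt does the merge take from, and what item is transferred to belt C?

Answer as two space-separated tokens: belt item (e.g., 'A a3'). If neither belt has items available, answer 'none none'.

Tick 1: prefer A, take spool from A; A=[drum,plank] B=[tube,joint,iron,rod] C=[spool]

Answer: A spool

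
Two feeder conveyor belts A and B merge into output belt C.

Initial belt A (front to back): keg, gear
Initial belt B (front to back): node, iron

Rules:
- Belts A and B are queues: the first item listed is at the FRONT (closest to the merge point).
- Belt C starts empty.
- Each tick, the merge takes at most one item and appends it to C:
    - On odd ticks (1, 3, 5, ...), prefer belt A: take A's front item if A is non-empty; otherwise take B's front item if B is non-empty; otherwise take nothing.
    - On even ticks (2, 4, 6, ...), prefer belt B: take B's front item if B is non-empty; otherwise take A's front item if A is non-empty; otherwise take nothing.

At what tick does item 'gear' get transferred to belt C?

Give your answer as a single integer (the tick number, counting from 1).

Tick 1: prefer A, take keg from A; A=[gear] B=[node,iron] C=[keg]
Tick 2: prefer B, take node from B; A=[gear] B=[iron] C=[keg,node]
Tick 3: prefer A, take gear from A; A=[-] B=[iron] C=[keg,node,gear]

Answer: 3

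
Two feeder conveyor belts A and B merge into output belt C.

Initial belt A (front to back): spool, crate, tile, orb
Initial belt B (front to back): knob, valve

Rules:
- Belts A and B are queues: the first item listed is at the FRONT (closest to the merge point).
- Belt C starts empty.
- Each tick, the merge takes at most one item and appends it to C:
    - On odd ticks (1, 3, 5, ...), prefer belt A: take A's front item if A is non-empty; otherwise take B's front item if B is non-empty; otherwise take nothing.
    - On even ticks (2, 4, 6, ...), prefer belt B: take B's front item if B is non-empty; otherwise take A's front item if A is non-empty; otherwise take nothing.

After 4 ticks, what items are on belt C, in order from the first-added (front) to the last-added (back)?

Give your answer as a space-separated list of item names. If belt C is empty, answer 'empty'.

Answer: spool knob crate valve

Derivation:
Tick 1: prefer A, take spool from A; A=[crate,tile,orb] B=[knob,valve] C=[spool]
Tick 2: prefer B, take knob from B; A=[crate,tile,orb] B=[valve] C=[spool,knob]
Tick 3: prefer A, take crate from A; A=[tile,orb] B=[valve] C=[spool,knob,crate]
Tick 4: prefer B, take valve from B; A=[tile,orb] B=[-] C=[spool,knob,crate,valve]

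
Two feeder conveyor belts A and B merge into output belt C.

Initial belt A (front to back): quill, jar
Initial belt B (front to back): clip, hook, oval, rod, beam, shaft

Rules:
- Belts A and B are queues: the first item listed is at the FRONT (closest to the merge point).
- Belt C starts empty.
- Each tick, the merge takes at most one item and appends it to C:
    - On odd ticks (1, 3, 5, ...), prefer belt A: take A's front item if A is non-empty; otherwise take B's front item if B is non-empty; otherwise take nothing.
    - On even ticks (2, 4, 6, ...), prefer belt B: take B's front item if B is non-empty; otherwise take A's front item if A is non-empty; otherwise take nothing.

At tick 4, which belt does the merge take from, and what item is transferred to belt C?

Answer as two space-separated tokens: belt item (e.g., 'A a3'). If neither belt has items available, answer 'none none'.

Answer: B hook

Derivation:
Tick 1: prefer A, take quill from A; A=[jar] B=[clip,hook,oval,rod,beam,shaft] C=[quill]
Tick 2: prefer B, take clip from B; A=[jar] B=[hook,oval,rod,beam,shaft] C=[quill,clip]
Tick 3: prefer A, take jar from A; A=[-] B=[hook,oval,rod,beam,shaft] C=[quill,clip,jar]
Tick 4: prefer B, take hook from B; A=[-] B=[oval,rod,beam,shaft] C=[quill,clip,jar,hook]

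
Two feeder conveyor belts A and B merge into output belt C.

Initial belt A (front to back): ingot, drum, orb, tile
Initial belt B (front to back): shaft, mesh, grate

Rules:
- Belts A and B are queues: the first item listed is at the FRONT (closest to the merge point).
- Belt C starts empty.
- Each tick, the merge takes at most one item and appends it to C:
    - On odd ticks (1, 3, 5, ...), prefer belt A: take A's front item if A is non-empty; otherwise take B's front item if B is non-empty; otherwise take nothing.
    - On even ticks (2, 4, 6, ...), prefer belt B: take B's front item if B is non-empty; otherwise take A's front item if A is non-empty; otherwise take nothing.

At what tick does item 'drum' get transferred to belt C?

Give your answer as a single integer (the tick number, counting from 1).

Tick 1: prefer A, take ingot from A; A=[drum,orb,tile] B=[shaft,mesh,grate] C=[ingot]
Tick 2: prefer B, take shaft from B; A=[drum,orb,tile] B=[mesh,grate] C=[ingot,shaft]
Tick 3: prefer A, take drum from A; A=[orb,tile] B=[mesh,grate] C=[ingot,shaft,drum]

Answer: 3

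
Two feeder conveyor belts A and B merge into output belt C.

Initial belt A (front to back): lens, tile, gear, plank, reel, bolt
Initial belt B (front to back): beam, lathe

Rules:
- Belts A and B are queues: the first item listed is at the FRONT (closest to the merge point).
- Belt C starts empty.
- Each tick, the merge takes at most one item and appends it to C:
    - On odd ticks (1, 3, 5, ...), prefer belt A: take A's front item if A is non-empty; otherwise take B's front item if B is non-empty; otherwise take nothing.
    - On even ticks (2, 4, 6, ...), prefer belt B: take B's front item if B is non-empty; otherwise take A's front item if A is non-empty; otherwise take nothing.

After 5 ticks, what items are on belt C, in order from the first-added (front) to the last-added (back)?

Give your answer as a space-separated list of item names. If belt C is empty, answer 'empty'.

Tick 1: prefer A, take lens from A; A=[tile,gear,plank,reel,bolt] B=[beam,lathe] C=[lens]
Tick 2: prefer B, take beam from B; A=[tile,gear,plank,reel,bolt] B=[lathe] C=[lens,beam]
Tick 3: prefer A, take tile from A; A=[gear,plank,reel,bolt] B=[lathe] C=[lens,beam,tile]
Tick 4: prefer B, take lathe from B; A=[gear,plank,reel,bolt] B=[-] C=[lens,beam,tile,lathe]
Tick 5: prefer A, take gear from A; A=[plank,reel,bolt] B=[-] C=[lens,beam,tile,lathe,gear]

Answer: lens beam tile lathe gear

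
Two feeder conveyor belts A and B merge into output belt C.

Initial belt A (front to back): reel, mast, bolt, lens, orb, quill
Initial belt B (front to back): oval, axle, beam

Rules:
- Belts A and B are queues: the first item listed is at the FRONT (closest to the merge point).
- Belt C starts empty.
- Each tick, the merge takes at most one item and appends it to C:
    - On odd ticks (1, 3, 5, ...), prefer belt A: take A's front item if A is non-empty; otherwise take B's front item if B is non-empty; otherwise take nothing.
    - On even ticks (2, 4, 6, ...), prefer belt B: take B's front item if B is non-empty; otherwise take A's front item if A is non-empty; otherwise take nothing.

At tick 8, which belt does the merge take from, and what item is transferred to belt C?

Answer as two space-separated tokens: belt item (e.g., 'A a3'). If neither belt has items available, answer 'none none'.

Answer: A orb

Derivation:
Tick 1: prefer A, take reel from A; A=[mast,bolt,lens,orb,quill] B=[oval,axle,beam] C=[reel]
Tick 2: prefer B, take oval from B; A=[mast,bolt,lens,orb,quill] B=[axle,beam] C=[reel,oval]
Tick 3: prefer A, take mast from A; A=[bolt,lens,orb,quill] B=[axle,beam] C=[reel,oval,mast]
Tick 4: prefer B, take axle from B; A=[bolt,lens,orb,quill] B=[beam] C=[reel,oval,mast,axle]
Tick 5: prefer A, take bolt from A; A=[lens,orb,quill] B=[beam] C=[reel,oval,mast,axle,bolt]
Tick 6: prefer B, take beam from B; A=[lens,orb,quill] B=[-] C=[reel,oval,mast,axle,bolt,beam]
Tick 7: prefer A, take lens from A; A=[orb,quill] B=[-] C=[reel,oval,mast,axle,bolt,beam,lens]
Tick 8: prefer B, take orb from A; A=[quill] B=[-] C=[reel,oval,mast,axle,bolt,beam,lens,orb]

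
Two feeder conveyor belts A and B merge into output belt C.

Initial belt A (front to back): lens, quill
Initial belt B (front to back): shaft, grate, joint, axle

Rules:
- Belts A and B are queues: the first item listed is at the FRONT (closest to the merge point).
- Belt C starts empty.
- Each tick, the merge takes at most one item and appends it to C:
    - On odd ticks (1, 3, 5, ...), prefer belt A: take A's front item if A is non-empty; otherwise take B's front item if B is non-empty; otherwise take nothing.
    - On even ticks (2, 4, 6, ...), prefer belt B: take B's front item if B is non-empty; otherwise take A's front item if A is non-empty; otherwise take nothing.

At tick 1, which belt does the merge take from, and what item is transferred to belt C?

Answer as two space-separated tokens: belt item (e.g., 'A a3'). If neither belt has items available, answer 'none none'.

Answer: A lens

Derivation:
Tick 1: prefer A, take lens from A; A=[quill] B=[shaft,grate,joint,axle] C=[lens]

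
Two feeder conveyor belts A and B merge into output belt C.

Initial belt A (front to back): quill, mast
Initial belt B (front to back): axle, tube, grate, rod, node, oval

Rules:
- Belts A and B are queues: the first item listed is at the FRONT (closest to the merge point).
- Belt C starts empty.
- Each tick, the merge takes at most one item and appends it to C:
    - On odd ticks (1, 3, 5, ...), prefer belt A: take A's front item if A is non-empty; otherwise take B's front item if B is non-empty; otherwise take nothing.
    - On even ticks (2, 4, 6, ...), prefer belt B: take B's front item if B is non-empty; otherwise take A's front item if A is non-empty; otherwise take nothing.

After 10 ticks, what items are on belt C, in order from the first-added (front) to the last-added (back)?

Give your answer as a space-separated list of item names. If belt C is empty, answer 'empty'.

Tick 1: prefer A, take quill from A; A=[mast] B=[axle,tube,grate,rod,node,oval] C=[quill]
Tick 2: prefer B, take axle from B; A=[mast] B=[tube,grate,rod,node,oval] C=[quill,axle]
Tick 3: prefer A, take mast from A; A=[-] B=[tube,grate,rod,node,oval] C=[quill,axle,mast]
Tick 4: prefer B, take tube from B; A=[-] B=[grate,rod,node,oval] C=[quill,axle,mast,tube]
Tick 5: prefer A, take grate from B; A=[-] B=[rod,node,oval] C=[quill,axle,mast,tube,grate]
Tick 6: prefer B, take rod from B; A=[-] B=[node,oval] C=[quill,axle,mast,tube,grate,rod]
Tick 7: prefer A, take node from B; A=[-] B=[oval] C=[quill,axle,mast,tube,grate,rod,node]
Tick 8: prefer B, take oval from B; A=[-] B=[-] C=[quill,axle,mast,tube,grate,rod,node,oval]
Tick 9: prefer A, both empty, nothing taken; A=[-] B=[-] C=[quill,axle,mast,tube,grate,rod,node,oval]
Tick 10: prefer B, both empty, nothing taken; A=[-] B=[-] C=[quill,axle,mast,tube,grate,rod,node,oval]

Answer: quill axle mast tube grate rod node oval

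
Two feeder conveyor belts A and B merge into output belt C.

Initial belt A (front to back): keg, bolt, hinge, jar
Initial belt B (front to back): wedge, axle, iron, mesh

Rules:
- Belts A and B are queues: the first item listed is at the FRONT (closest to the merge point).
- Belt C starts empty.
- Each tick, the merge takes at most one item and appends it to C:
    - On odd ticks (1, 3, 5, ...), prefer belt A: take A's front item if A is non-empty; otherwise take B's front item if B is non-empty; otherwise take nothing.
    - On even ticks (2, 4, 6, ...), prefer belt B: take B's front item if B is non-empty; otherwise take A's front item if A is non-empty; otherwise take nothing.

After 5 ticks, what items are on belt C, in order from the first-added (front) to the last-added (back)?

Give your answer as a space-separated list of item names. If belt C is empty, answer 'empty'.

Tick 1: prefer A, take keg from A; A=[bolt,hinge,jar] B=[wedge,axle,iron,mesh] C=[keg]
Tick 2: prefer B, take wedge from B; A=[bolt,hinge,jar] B=[axle,iron,mesh] C=[keg,wedge]
Tick 3: prefer A, take bolt from A; A=[hinge,jar] B=[axle,iron,mesh] C=[keg,wedge,bolt]
Tick 4: prefer B, take axle from B; A=[hinge,jar] B=[iron,mesh] C=[keg,wedge,bolt,axle]
Tick 5: prefer A, take hinge from A; A=[jar] B=[iron,mesh] C=[keg,wedge,bolt,axle,hinge]

Answer: keg wedge bolt axle hinge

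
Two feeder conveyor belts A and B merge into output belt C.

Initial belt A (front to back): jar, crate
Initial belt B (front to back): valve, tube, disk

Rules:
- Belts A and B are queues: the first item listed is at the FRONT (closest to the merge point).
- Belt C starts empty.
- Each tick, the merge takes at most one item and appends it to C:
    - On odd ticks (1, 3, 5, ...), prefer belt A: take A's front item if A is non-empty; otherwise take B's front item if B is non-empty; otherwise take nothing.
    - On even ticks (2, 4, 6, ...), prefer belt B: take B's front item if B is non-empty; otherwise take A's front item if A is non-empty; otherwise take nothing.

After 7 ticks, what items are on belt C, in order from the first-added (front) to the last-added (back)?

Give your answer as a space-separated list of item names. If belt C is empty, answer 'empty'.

Tick 1: prefer A, take jar from A; A=[crate] B=[valve,tube,disk] C=[jar]
Tick 2: prefer B, take valve from B; A=[crate] B=[tube,disk] C=[jar,valve]
Tick 3: prefer A, take crate from A; A=[-] B=[tube,disk] C=[jar,valve,crate]
Tick 4: prefer B, take tube from B; A=[-] B=[disk] C=[jar,valve,crate,tube]
Tick 5: prefer A, take disk from B; A=[-] B=[-] C=[jar,valve,crate,tube,disk]
Tick 6: prefer B, both empty, nothing taken; A=[-] B=[-] C=[jar,valve,crate,tube,disk]
Tick 7: prefer A, both empty, nothing taken; A=[-] B=[-] C=[jar,valve,crate,tube,disk]

Answer: jar valve crate tube disk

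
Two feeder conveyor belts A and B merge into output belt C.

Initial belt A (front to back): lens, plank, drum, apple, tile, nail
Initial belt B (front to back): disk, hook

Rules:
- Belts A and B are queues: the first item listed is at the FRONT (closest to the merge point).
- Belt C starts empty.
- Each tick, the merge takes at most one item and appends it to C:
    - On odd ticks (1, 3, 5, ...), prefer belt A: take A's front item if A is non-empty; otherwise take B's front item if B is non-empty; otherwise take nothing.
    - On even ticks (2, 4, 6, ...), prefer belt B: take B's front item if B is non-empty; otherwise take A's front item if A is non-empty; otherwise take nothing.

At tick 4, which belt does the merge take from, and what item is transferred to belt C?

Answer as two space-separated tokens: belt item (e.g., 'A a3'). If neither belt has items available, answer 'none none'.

Answer: B hook

Derivation:
Tick 1: prefer A, take lens from A; A=[plank,drum,apple,tile,nail] B=[disk,hook] C=[lens]
Tick 2: prefer B, take disk from B; A=[plank,drum,apple,tile,nail] B=[hook] C=[lens,disk]
Tick 3: prefer A, take plank from A; A=[drum,apple,tile,nail] B=[hook] C=[lens,disk,plank]
Tick 4: prefer B, take hook from B; A=[drum,apple,tile,nail] B=[-] C=[lens,disk,plank,hook]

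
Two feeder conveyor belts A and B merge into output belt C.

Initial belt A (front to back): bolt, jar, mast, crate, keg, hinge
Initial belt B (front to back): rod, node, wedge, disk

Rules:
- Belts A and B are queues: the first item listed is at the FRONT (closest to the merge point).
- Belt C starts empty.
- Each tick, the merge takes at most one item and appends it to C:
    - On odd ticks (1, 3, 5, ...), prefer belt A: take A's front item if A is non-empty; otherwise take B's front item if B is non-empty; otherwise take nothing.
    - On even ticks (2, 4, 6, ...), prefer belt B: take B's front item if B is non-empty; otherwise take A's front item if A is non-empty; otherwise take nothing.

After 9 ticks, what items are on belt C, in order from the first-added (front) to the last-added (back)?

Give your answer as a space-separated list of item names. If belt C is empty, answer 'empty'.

Answer: bolt rod jar node mast wedge crate disk keg

Derivation:
Tick 1: prefer A, take bolt from A; A=[jar,mast,crate,keg,hinge] B=[rod,node,wedge,disk] C=[bolt]
Tick 2: prefer B, take rod from B; A=[jar,mast,crate,keg,hinge] B=[node,wedge,disk] C=[bolt,rod]
Tick 3: prefer A, take jar from A; A=[mast,crate,keg,hinge] B=[node,wedge,disk] C=[bolt,rod,jar]
Tick 4: prefer B, take node from B; A=[mast,crate,keg,hinge] B=[wedge,disk] C=[bolt,rod,jar,node]
Tick 5: prefer A, take mast from A; A=[crate,keg,hinge] B=[wedge,disk] C=[bolt,rod,jar,node,mast]
Tick 6: prefer B, take wedge from B; A=[crate,keg,hinge] B=[disk] C=[bolt,rod,jar,node,mast,wedge]
Tick 7: prefer A, take crate from A; A=[keg,hinge] B=[disk] C=[bolt,rod,jar,node,mast,wedge,crate]
Tick 8: prefer B, take disk from B; A=[keg,hinge] B=[-] C=[bolt,rod,jar,node,mast,wedge,crate,disk]
Tick 9: prefer A, take keg from A; A=[hinge] B=[-] C=[bolt,rod,jar,node,mast,wedge,crate,disk,keg]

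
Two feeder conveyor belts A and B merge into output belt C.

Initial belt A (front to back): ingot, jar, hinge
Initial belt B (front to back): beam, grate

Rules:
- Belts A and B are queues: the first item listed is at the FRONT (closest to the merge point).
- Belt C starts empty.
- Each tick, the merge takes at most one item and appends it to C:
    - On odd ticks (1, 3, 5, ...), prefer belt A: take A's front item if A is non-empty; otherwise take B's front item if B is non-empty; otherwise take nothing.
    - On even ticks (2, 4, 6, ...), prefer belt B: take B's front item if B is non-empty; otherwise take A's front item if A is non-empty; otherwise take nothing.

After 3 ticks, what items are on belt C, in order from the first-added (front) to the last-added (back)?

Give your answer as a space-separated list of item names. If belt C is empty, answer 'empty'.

Answer: ingot beam jar

Derivation:
Tick 1: prefer A, take ingot from A; A=[jar,hinge] B=[beam,grate] C=[ingot]
Tick 2: prefer B, take beam from B; A=[jar,hinge] B=[grate] C=[ingot,beam]
Tick 3: prefer A, take jar from A; A=[hinge] B=[grate] C=[ingot,beam,jar]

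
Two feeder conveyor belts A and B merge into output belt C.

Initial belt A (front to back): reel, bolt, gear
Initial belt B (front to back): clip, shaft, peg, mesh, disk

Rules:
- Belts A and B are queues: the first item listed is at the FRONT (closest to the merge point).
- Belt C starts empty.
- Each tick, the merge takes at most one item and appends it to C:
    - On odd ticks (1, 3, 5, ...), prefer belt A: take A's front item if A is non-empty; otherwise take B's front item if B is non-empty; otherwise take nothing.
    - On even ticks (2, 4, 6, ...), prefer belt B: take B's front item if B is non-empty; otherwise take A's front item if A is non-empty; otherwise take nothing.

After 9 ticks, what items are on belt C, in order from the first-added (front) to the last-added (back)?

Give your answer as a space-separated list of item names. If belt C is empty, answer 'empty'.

Tick 1: prefer A, take reel from A; A=[bolt,gear] B=[clip,shaft,peg,mesh,disk] C=[reel]
Tick 2: prefer B, take clip from B; A=[bolt,gear] B=[shaft,peg,mesh,disk] C=[reel,clip]
Tick 3: prefer A, take bolt from A; A=[gear] B=[shaft,peg,mesh,disk] C=[reel,clip,bolt]
Tick 4: prefer B, take shaft from B; A=[gear] B=[peg,mesh,disk] C=[reel,clip,bolt,shaft]
Tick 5: prefer A, take gear from A; A=[-] B=[peg,mesh,disk] C=[reel,clip,bolt,shaft,gear]
Tick 6: prefer B, take peg from B; A=[-] B=[mesh,disk] C=[reel,clip,bolt,shaft,gear,peg]
Tick 7: prefer A, take mesh from B; A=[-] B=[disk] C=[reel,clip,bolt,shaft,gear,peg,mesh]
Tick 8: prefer B, take disk from B; A=[-] B=[-] C=[reel,clip,bolt,shaft,gear,peg,mesh,disk]
Tick 9: prefer A, both empty, nothing taken; A=[-] B=[-] C=[reel,clip,bolt,shaft,gear,peg,mesh,disk]

Answer: reel clip bolt shaft gear peg mesh disk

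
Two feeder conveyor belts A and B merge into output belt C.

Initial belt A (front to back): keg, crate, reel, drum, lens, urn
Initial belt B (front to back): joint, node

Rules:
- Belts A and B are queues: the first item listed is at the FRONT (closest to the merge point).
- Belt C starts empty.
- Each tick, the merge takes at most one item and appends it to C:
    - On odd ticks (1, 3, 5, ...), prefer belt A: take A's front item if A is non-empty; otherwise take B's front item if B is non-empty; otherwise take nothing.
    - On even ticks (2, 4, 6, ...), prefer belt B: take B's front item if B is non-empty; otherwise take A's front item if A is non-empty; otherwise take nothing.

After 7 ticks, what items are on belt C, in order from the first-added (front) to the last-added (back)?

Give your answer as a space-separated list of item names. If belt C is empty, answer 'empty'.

Answer: keg joint crate node reel drum lens

Derivation:
Tick 1: prefer A, take keg from A; A=[crate,reel,drum,lens,urn] B=[joint,node] C=[keg]
Tick 2: prefer B, take joint from B; A=[crate,reel,drum,lens,urn] B=[node] C=[keg,joint]
Tick 3: prefer A, take crate from A; A=[reel,drum,lens,urn] B=[node] C=[keg,joint,crate]
Tick 4: prefer B, take node from B; A=[reel,drum,lens,urn] B=[-] C=[keg,joint,crate,node]
Tick 5: prefer A, take reel from A; A=[drum,lens,urn] B=[-] C=[keg,joint,crate,node,reel]
Tick 6: prefer B, take drum from A; A=[lens,urn] B=[-] C=[keg,joint,crate,node,reel,drum]
Tick 7: prefer A, take lens from A; A=[urn] B=[-] C=[keg,joint,crate,node,reel,drum,lens]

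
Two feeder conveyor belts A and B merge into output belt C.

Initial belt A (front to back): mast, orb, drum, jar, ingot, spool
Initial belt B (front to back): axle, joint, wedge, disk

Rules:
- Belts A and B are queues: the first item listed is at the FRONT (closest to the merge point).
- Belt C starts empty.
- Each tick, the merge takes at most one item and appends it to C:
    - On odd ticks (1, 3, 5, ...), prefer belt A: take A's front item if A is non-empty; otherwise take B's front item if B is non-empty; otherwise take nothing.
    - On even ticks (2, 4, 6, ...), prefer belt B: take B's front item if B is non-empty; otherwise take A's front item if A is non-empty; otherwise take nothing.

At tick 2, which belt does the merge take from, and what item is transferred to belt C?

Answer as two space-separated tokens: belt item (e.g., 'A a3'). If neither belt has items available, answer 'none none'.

Answer: B axle

Derivation:
Tick 1: prefer A, take mast from A; A=[orb,drum,jar,ingot,spool] B=[axle,joint,wedge,disk] C=[mast]
Tick 2: prefer B, take axle from B; A=[orb,drum,jar,ingot,spool] B=[joint,wedge,disk] C=[mast,axle]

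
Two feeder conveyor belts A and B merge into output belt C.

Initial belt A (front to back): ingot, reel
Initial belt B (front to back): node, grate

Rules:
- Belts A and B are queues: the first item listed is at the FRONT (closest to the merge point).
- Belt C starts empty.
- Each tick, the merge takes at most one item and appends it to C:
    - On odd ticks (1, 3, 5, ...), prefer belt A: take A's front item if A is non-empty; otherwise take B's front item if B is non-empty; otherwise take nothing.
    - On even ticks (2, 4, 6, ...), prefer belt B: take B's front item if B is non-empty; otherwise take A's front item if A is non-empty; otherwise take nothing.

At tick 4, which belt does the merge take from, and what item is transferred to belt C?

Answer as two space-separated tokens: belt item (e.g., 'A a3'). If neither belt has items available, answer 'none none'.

Tick 1: prefer A, take ingot from A; A=[reel] B=[node,grate] C=[ingot]
Tick 2: prefer B, take node from B; A=[reel] B=[grate] C=[ingot,node]
Tick 3: prefer A, take reel from A; A=[-] B=[grate] C=[ingot,node,reel]
Tick 4: prefer B, take grate from B; A=[-] B=[-] C=[ingot,node,reel,grate]

Answer: B grate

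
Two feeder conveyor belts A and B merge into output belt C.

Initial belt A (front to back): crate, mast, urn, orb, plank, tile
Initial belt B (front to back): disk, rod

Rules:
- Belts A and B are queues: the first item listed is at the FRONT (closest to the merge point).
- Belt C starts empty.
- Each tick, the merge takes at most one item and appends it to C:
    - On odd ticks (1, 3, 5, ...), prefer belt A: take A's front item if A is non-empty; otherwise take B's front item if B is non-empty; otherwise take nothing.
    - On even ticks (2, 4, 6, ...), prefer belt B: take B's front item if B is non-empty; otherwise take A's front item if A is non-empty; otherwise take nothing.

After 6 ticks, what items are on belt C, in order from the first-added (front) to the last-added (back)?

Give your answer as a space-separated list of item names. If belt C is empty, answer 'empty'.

Tick 1: prefer A, take crate from A; A=[mast,urn,orb,plank,tile] B=[disk,rod] C=[crate]
Tick 2: prefer B, take disk from B; A=[mast,urn,orb,plank,tile] B=[rod] C=[crate,disk]
Tick 3: prefer A, take mast from A; A=[urn,orb,plank,tile] B=[rod] C=[crate,disk,mast]
Tick 4: prefer B, take rod from B; A=[urn,orb,plank,tile] B=[-] C=[crate,disk,mast,rod]
Tick 5: prefer A, take urn from A; A=[orb,plank,tile] B=[-] C=[crate,disk,mast,rod,urn]
Tick 6: prefer B, take orb from A; A=[plank,tile] B=[-] C=[crate,disk,mast,rod,urn,orb]

Answer: crate disk mast rod urn orb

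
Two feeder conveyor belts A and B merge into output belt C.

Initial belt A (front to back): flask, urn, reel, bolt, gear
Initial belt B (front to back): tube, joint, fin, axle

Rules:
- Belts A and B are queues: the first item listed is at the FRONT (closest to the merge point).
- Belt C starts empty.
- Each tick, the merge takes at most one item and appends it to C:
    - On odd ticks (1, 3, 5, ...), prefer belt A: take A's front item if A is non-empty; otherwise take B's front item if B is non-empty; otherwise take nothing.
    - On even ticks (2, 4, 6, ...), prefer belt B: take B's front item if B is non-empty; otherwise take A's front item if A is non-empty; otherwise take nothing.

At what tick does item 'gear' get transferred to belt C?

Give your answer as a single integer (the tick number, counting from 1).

Answer: 9

Derivation:
Tick 1: prefer A, take flask from A; A=[urn,reel,bolt,gear] B=[tube,joint,fin,axle] C=[flask]
Tick 2: prefer B, take tube from B; A=[urn,reel,bolt,gear] B=[joint,fin,axle] C=[flask,tube]
Tick 3: prefer A, take urn from A; A=[reel,bolt,gear] B=[joint,fin,axle] C=[flask,tube,urn]
Tick 4: prefer B, take joint from B; A=[reel,bolt,gear] B=[fin,axle] C=[flask,tube,urn,joint]
Tick 5: prefer A, take reel from A; A=[bolt,gear] B=[fin,axle] C=[flask,tube,urn,joint,reel]
Tick 6: prefer B, take fin from B; A=[bolt,gear] B=[axle] C=[flask,tube,urn,joint,reel,fin]
Tick 7: prefer A, take bolt from A; A=[gear] B=[axle] C=[flask,tube,urn,joint,reel,fin,bolt]
Tick 8: prefer B, take axle from B; A=[gear] B=[-] C=[flask,tube,urn,joint,reel,fin,bolt,axle]
Tick 9: prefer A, take gear from A; A=[-] B=[-] C=[flask,tube,urn,joint,reel,fin,bolt,axle,gear]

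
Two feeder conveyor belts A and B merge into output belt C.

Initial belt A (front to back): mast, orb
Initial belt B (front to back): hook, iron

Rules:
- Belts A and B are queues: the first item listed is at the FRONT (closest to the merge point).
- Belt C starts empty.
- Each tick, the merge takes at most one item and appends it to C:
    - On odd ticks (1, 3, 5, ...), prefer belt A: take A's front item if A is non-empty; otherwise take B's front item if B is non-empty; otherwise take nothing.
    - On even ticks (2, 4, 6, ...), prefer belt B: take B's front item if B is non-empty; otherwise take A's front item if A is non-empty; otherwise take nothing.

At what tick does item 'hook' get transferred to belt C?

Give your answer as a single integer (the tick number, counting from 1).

Tick 1: prefer A, take mast from A; A=[orb] B=[hook,iron] C=[mast]
Tick 2: prefer B, take hook from B; A=[orb] B=[iron] C=[mast,hook]

Answer: 2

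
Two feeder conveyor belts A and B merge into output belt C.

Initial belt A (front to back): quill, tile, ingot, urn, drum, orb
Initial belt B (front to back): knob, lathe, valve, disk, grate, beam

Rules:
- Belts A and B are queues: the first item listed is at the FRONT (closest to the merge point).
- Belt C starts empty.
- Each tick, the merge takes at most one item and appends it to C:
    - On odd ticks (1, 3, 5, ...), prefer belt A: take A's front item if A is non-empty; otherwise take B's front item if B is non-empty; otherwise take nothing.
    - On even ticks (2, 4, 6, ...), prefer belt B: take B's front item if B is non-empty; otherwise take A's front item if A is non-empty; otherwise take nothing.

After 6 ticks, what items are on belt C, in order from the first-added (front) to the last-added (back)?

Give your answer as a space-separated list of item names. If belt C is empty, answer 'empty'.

Answer: quill knob tile lathe ingot valve

Derivation:
Tick 1: prefer A, take quill from A; A=[tile,ingot,urn,drum,orb] B=[knob,lathe,valve,disk,grate,beam] C=[quill]
Tick 2: prefer B, take knob from B; A=[tile,ingot,urn,drum,orb] B=[lathe,valve,disk,grate,beam] C=[quill,knob]
Tick 3: prefer A, take tile from A; A=[ingot,urn,drum,orb] B=[lathe,valve,disk,grate,beam] C=[quill,knob,tile]
Tick 4: prefer B, take lathe from B; A=[ingot,urn,drum,orb] B=[valve,disk,grate,beam] C=[quill,knob,tile,lathe]
Tick 5: prefer A, take ingot from A; A=[urn,drum,orb] B=[valve,disk,grate,beam] C=[quill,knob,tile,lathe,ingot]
Tick 6: prefer B, take valve from B; A=[urn,drum,orb] B=[disk,grate,beam] C=[quill,knob,tile,lathe,ingot,valve]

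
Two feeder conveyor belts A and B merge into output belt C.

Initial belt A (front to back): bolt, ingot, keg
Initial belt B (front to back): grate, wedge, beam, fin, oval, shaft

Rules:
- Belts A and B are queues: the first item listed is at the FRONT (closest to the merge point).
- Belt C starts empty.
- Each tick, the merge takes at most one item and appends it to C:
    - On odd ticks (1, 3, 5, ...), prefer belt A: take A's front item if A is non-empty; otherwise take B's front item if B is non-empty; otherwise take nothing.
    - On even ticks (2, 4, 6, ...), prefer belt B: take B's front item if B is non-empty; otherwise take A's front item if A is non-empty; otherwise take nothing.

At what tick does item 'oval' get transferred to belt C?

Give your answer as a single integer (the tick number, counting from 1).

Tick 1: prefer A, take bolt from A; A=[ingot,keg] B=[grate,wedge,beam,fin,oval,shaft] C=[bolt]
Tick 2: prefer B, take grate from B; A=[ingot,keg] B=[wedge,beam,fin,oval,shaft] C=[bolt,grate]
Tick 3: prefer A, take ingot from A; A=[keg] B=[wedge,beam,fin,oval,shaft] C=[bolt,grate,ingot]
Tick 4: prefer B, take wedge from B; A=[keg] B=[beam,fin,oval,shaft] C=[bolt,grate,ingot,wedge]
Tick 5: prefer A, take keg from A; A=[-] B=[beam,fin,oval,shaft] C=[bolt,grate,ingot,wedge,keg]
Tick 6: prefer B, take beam from B; A=[-] B=[fin,oval,shaft] C=[bolt,grate,ingot,wedge,keg,beam]
Tick 7: prefer A, take fin from B; A=[-] B=[oval,shaft] C=[bolt,grate,ingot,wedge,keg,beam,fin]
Tick 8: prefer B, take oval from B; A=[-] B=[shaft] C=[bolt,grate,ingot,wedge,keg,beam,fin,oval]

Answer: 8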